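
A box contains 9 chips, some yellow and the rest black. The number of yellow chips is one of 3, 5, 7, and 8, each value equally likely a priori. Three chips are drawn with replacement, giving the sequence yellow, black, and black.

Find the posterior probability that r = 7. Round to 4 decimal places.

Compute the likelihood of the observed sequence for each case: P(data | r = 3) = (3/9)(6/9)(6/9) = 4/27; P(data | r = 5) = (5/9)(4/9)(4/9) = 80/729; P(data | r = 7) = (7/9)(2/9)(2/9) = 28/729; P(data | r = 8) = (8/9)(1/9)(1/9) = 8/729.
Weighting by the prior gives 1/4 · 4/27 = 1/27, 1/4 · 80/729 = 20/729, 1/4 · 28/729 = 7/729, 1/4 · 8/729 = 2/729; summing to 56/729.
By Bayes' rule, P(r = 7 | data) = (7/729) / (56/729) = 1/8.

0.1250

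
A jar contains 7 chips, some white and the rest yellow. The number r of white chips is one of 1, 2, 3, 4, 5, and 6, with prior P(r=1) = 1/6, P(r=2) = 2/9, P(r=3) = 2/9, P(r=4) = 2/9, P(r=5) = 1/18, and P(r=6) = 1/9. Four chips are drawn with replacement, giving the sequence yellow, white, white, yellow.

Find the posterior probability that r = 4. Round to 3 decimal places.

For each hypothesis, P(data | H) works out to: P(data | r = 1) = (6/7)(1/7)(1/7)(6/7) = 0.014994; P(data | r = 2) = (5/7)(2/7)(2/7)(5/7) = 0.041649; P(data | r = 3) = (4/7)(3/7)(3/7)(4/7) = 0.059975; P(data | r = 4) = (3/7)(4/7)(4/7)(3/7) = 0.059975; P(data | r = 5) = (2/7)(5/7)(5/7)(2/7) = 0.041649; P(data | r = 6) = (1/7)(6/7)(6/7)(1/7) = 0.014994.
Multiplying each by its prior: 1/6 · 0.014994 = 0.002499, 2/9 · 0.041649 = 0.0092554, 2/9 · 0.059975 = 0.013328, 2/9 · 0.059975 = 0.013328, 1/18 · 0.041649 = 0.0023139, 1/9 · 0.014994 = 0.001666; with total 0.04239.
So P(r = 4 | data) = (0.013328) / (0.04239) = 0.31441.

0.314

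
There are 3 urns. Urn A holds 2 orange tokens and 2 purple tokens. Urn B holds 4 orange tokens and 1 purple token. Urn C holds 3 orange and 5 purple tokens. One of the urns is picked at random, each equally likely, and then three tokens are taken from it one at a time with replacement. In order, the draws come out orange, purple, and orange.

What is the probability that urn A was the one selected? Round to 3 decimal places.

0.367

The likelihood of the observed sequence under each hypothesis: P(data | urn A) = (2/4)(2/4)(2/4) = 0.125; P(data | urn B) = (4/5)(1/5)(4/5) = 0.128; P(data | urn C) = (3/8)(5/8)(3/8) = 0.087891.
Weighting by the prior gives 1/3 · 0.125 = 0.041667, 1/3 · 0.128 = 0.042667, 1/3 · 0.087891 = 0.029297; summing to 0.11363.
Hence P(urn A | data) = (0.041667) / (0.11363) = 0.36669.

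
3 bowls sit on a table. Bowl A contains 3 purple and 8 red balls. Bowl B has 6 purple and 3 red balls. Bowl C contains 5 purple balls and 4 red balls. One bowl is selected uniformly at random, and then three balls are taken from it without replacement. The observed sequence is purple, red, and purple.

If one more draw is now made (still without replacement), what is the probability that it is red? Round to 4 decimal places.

0.4700

The likelihood of the observed sequence under each hypothesis: P(data | bowl A) = (3/11)(8/10)(2/9) = 0.048485; P(data | bowl B) = (6/9)(3/8)(5/7) = 0.17857; P(data | bowl C) = (5/9)(4/8)(4/7) = 0.15873.
The prior-weighted likelihoods are 1/3 · 0.048485 = 0.016162, 1/3 · 0.17857 = 0.059524, 1/3 · 0.15873 = 0.05291; these sum to 0.1286.
Dividing through by the total gives posterior P(bowl A | data) = 0.12568, P(bowl B | data) = 0.46288, P(bowl C | data) = 0.41145.
Averaging over the posterior, P(red next | data) = (7/8)(0.12568) + (1/3)(0.46288) + (1/2)(0.41145) = 0.46998.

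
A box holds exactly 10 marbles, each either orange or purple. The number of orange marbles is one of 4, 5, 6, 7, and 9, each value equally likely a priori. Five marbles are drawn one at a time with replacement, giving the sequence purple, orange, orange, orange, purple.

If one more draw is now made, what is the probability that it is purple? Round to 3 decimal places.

Compute the likelihood of the observed sequence for each case: P(data | r = 4) = (6/10)(4/10)(4/10)(4/10)(6/10) = 0.02304; P(data | r = 5) = (5/10)(5/10)(5/10)(5/10)(5/10) = 0.03125; P(data | r = 6) = (4/10)(6/10)(6/10)(6/10)(4/10) = 0.03456; P(data | r = 7) = (3/10)(7/10)(7/10)(7/10)(3/10) = 0.03087; P(data | r = 9) = (1/10)(9/10)(9/10)(9/10)(1/10) = 0.00729.
Weighting by the prior gives 1/5 · 0.02304 = 0.004608, 1/5 · 0.03125 = 0.00625, 1/5 · 0.03456 = 0.006912, 1/5 · 0.03087 = 0.006174, 1/5 · 0.00729 = 0.001458; these sum to 0.025402.
Dividing through by the total gives posterior P(r = 4 | data) = 0.1814, P(r = 5 | data) = 0.24604, P(r = 6 | data) = 0.2721, P(r = 7 | data) = 0.24305, P(r = 9 | data) = 0.057397.
So P(purple next | data) = Σ P(purple next | H) P(H | data) = (3/5)(0.1814) + (1/2)(0.24604) + (2/5)(0.2721) + (3/10)(0.24305) + (1/10)(0.057397) = 0.41936.

0.419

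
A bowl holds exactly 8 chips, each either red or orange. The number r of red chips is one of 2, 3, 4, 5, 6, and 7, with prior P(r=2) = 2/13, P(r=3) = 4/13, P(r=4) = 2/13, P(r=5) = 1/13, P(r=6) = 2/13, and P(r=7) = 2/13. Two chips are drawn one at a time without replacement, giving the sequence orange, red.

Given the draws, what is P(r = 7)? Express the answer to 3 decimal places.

0.083

For each hypothesis, P(data | H) works out to: P(data | r = 2) = (6/8)(2/7) = 3/14; P(data | r = 3) = (5/8)(3/7) = 15/56; P(data | r = 4) = (4/8)(4/7) = 2/7; P(data | r = 5) = (3/8)(5/7) = 15/56; P(data | r = 6) = (2/8)(6/7) = 3/14; P(data | r = 7) = (1/8)(7/7) = 1/8.
The prior-weighted likelihoods are 2/13 · 3/14 = 3/91, 4/13 · 15/56 = 15/182, 2/13 · 2/7 = 4/91, 1/13 · 15/56 = 15/728, 2/13 · 3/14 = 3/91, 2/13 · 1/8 = 1/52; summing to 13/56.
So P(r = 7 | data) = (1/52) / (13/56) = 14/169.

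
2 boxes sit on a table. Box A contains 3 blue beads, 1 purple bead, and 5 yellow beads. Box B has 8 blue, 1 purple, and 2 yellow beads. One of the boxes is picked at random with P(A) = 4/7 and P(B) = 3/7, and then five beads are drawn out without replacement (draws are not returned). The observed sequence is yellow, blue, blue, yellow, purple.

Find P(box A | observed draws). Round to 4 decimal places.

Compute the likelihood of the observed sequence for each case: P(data | box A) = (5/9)(3/8)(2/7)(4/6)(1/5) = 0.0079365; P(data | box B) = (2/11)(8/10)(7/9)(1/8)(1/7) = 0.0020202.
Multiplying each by its prior: 4/7 · 0.0079365 = 0.0045351, 3/7 · 0.0020202 = 0.0008658; with total 0.0054009.
Therefore the posterior P(box A | data) = (0.0045351) / (0.0054009) = 0.83969.

0.8397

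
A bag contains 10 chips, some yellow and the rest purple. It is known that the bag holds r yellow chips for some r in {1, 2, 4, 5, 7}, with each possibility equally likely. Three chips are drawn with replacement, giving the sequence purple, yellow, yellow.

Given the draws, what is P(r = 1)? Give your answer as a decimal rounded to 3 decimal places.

0.022

Under each hypothesis, the probability of the observed sequence is: P(data | r = 1) = (9/10)(1/10)(1/10) = 0.009; P(data | r = 2) = (8/10)(2/10)(2/10) = 0.032; P(data | r = 4) = (6/10)(4/10)(4/10) = 0.096; P(data | r = 5) = (5/10)(5/10)(5/10) = 0.125; P(data | r = 7) = (3/10)(7/10)(7/10) = 0.147.
Multiplying each by its prior: 1/5 · 0.009 = 0.0018, 1/5 · 0.032 = 0.0064, 1/5 · 0.096 = 0.0192, 1/5 · 0.125 = 0.025, 1/5 · 0.147 = 0.0294; with total 0.0818.
So P(r = 1 | data) = (0.0018) / (0.0818) = 0.022005.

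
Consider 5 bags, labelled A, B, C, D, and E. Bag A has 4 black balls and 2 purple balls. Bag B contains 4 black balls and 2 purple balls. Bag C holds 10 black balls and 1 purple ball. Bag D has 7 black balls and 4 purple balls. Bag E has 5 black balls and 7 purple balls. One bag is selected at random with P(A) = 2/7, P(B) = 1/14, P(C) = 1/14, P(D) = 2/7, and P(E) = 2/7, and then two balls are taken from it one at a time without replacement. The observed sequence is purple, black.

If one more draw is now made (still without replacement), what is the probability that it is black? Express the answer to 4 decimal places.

Under each hypothesis, the probability of the observed sequence is: P(data | bag A) = (2/6)(4/5) = 0.26667; P(data | bag B) = (2/6)(4/5) = 0.26667; P(data | bag C) = (1/11)(10/10) = 0.090909; P(data | bag D) = (4/11)(7/10) = 0.25455; P(data | bag E) = (7/12)(5/11) = 0.26515.
Multiplying each by its prior: 2/7 · 0.26667 = 0.07619, 1/14 · 0.26667 = 0.019048, 1/14 · 0.090909 = 0.0064935, 2/7 · 0.25455 = 0.072727, 2/7 · 0.26515 = 0.075758; these sum to 0.25022.
Normalising, the posterior is P(bag A | data) = 0.3045, P(bag B | data) = 0.076125, P(bag C | data) = 0.025952, P(bag D | data) = 0.29066, P(bag E | data) = 0.30277.
So P(black next | data) = Σ P(black next | H) P(H | data) = (3/4)(0.3045) + (3/4)(0.076125) + (1)(0.025952) + (2/3)(0.29066) + (2/5)(0.30277) = 0.6263.

0.6263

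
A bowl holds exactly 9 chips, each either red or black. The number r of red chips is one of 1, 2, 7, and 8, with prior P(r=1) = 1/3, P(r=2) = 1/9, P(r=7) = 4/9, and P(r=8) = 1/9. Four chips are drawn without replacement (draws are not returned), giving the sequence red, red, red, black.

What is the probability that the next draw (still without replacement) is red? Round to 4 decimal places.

For each hypothesis, P(data | H) works out to: P(data | r = 1) = (1/9)(0/8) = 0; P(data | r = 2) = (2/9)(1/8)(0/7) = 0; P(data | r = 7) = (7/9)(6/8)(5/7)(2/6) = 5/36; P(data | r = 8) = (8/9)(7/8)(6/7)(1/6) = 1/9.
Weighting by the prior gives 1/3 · 0 = 0, 1/9 · 0 = 0, 4/9 · 5/36 = 5/81, 1/9 · 1/9 = 1/81; summing to 2/27.
The posterior is then P(r = 1 | data) = 0, P(r = 2 | data) = 0, P(r = 7 | data) = 5/6, P(r = 8 | data) = 1/6.
So P(red next | data) = Σ P(red next | H) P(H | data) = (4/5)(5/6) + (1)(1/6) = 5/6.

0.8333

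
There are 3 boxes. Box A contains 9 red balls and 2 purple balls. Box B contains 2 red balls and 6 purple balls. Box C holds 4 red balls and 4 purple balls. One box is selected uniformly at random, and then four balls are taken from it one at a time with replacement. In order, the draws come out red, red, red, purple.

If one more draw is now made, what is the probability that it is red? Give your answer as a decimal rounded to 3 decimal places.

For each hypothesis, P(data | H) works out to: P(data | box A) = (9/11)(9/11)(9/11)(2/11) = 0.099583; P(data | box B) = (2/8)(2/8)(2/8)(6/8) = 0.011719; P(data | box C) = (4/8)(4/8)(4/8)(4/8) = 0.0625.
The prior-weighted likelihoods are 1/3 · 0.099583 = 0.033194, 1/3 · 0.011719 = 0.0039062, 1/3 · 0.0625 = 0.020833; these sum to 0.057934.
Normalising, the posterior is P(box A | data) = 0.57297, P(box B | data) = 0.067426, P(box C | data) = 0.3596.
The predictive probability is P(red next | data) = (9/11)(0.57297) + (1/4)(0.067426) + (1/2)(0.3596) = 0.66545.

0.665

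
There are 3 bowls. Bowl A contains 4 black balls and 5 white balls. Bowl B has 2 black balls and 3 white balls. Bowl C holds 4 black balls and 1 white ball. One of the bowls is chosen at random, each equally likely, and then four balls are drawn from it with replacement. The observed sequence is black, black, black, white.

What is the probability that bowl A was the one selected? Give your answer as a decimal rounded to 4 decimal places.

0.2573

The likelihood of the observed sequence under each hypothesis: P(data | bowl A) = (4/9)(4/9)(4/9)(5/9) = 0.048773; P(data | bowl B) = (2/5)(2/5)(2/5)(3/5) = 0.0384; P(data | bowl C) = (4/5)(4/5)(4/5)(1/5) = 0.1024.
Weighting by the prior gives 1/3 · 0.048773 = 0.016258, 1/3 · 0.0384 = 0.0128, 1/3 · 0.1024 = 0.034133; these sum to 0.063191.
So P(bowl A | data) = (0.016258) / (0.063191) = 0.25728.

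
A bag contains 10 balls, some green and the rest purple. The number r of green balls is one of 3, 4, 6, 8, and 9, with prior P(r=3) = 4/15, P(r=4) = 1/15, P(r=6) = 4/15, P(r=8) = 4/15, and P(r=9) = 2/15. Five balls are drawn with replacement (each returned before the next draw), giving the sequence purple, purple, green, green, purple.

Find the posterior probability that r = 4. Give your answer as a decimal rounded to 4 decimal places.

For each hypothesis, P(data | H) works out to: P(data | r = 3) = (7/10)(7/10)(3/10)(3/10)(7/10) = 0.03087; P(data | r = 4) = (6/10)(6/10)(4/10)(4/10)(6/10) = 0.03456; P(data | r = 6) = (4/10)(4/10)(6/10)(6/10)(4/10) = 0.02304; P(data | r = 8) = (2/10)(2/10)(8/10)(8/10)(2/10) = 0.00512; P(data | r = 9) = (1/10)(1/10)(9/10)(9/10)(1/10) = 0.00081.
Multiplying each by its prior: 4/15 · 0.03087 = 0.008232, 1/15 · 0.03456 = 0.002304, 4/15 · 0.02304 = 0.006144, 4/15 · 0.00512 = 0.0013653, 2/15 · 0.00081 = 0.000108; these sum to 0.018153.
Therefore the posterior P(r = 4 | data) = (0.002304) / (0.018153) = 0.12692.

0.1269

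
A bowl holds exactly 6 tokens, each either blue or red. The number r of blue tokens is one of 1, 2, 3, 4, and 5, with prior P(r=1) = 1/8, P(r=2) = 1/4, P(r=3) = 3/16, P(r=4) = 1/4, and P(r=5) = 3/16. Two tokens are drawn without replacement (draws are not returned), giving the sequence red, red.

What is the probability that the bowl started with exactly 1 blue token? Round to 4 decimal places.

Compute the likelihood of the observed sequence for each case: P(data | r = 1) = (5/6)(4/5) = 2/3; P(data | r = 2) = (4/6)(3/5) = 2/5; P(data | r = 3) = (3/6)(2/5) = 1/5; P(data | r = 4) = (2/6)(1/5) = 1/15; P(data | r = 5) = (1/6)(0/5) = 0.
The prior-weighted likelihoods are 1/8 · 2/3 = 1/12, 1/4 · 2/5 = 1/10, 3/16 · 1/5 = 3/80, 1/4 · 1/15 = 1/60, 3/16 · 0 = 0; with total 19/80.
By Bayes' rule, P(r = 1 | data) = (1/12) / (19/80) = 20/57.

0.3509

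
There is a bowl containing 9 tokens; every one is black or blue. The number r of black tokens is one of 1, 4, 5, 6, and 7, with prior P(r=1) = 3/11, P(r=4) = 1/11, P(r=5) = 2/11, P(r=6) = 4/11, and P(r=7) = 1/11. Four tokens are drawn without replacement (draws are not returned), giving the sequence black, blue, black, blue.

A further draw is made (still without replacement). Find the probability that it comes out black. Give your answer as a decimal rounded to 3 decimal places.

0.685

The likelihood of the observed sequence under each hypothesis: P(data | r = 1) = (1/9)(8/8)(0/7) = 0; P(data | r = 4) = (4/9)(5/8)(3/7)(4/6) = 0.079365; P(data | r = 5) = (5/9)(4/8)(4/7)(3/6) = 0.079365; P(data | r = 6) = (6/9)(3/8)(5/7)(2/6) = 0.059524; P(data | r = 7) = (7/9)(2/8)(6/7)(1/6) = 0.027778.
The prior-weighted likelihoods are 3/11 · 0 = 0, 1/11 · 0.079365 = 0.007215, 2/11 · 0.079365 = 0.01443, 4/11 · 0.059524 = 0.021645, 1/11 · 0.027778 = 0.0025253; these sum to 0.045815.
Normalising, the posterior is P(r = 1 | data) = 0, P(r = 4 | data) = 0.15748, P(r = 5 | data) = 0.31496, P(r = 6 | data) = 0.47244, P(r = 7 | data) = 0.055118.
Averaging over the posterior, P(black next | data) = (2/5)(0.15748) + (3/5)(0.31496) + (4/5)(0.47244) + (1)(0.055118) = 0.68504.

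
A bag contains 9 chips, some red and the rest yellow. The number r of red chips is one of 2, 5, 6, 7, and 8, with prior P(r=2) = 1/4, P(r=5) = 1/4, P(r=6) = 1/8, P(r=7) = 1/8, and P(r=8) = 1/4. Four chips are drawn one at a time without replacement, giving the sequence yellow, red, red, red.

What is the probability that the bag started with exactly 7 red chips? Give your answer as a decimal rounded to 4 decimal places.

0.2174

The likelihood of the observed sequence under each hypothesis: P(data | r = 2) = (7/9)(2/8)(1/7)(0/6) = 0; P(data | r = 5) = (4/9)(5/8)(4/7)(3/6) = 5/63; P(data | r = 6) = (3/9)(6/8)(5/7)(4/6) = 5/42; P(data | r = 7) = (2/9)(7/8)(6/7)(5/6) = 5/36; P(data | r = 8) = (1/9)(8/8)(7/7)(6/6) = 1/9.
Multiplying each by its prior: 1/4 · 0 = 0, 1/4 · 5/63 = 5/252, 1/8 · 5/42 = 5/336, 1/8 · 5/36 = 5/288, 1/4 · 1/9 = 1/36; these sum to 23/288.
Therefore the posterior P(r = 7 | data) = (5/288) / (23/288) = 5/23.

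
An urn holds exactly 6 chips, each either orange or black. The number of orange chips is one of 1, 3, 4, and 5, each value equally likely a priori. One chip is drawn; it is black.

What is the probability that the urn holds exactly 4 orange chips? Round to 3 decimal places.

0.182

Compute the likelihood of this draw for each case: P(data | r = 1) = (5/6) = 5/6; P(data | r = 3) = (3/6) = 1/2; P(data | r = 4) = (2/6) = 1/3; P(data | r = 5) = (1/6) = 1/6.
Weighting by the prior gives 1/4 · 5/6 = 5/24, 1/4 · 1/2 = 1/8, 1/4 · 1/3 = 1/12, 1/4 · 1/6 = 1/24; these sum to 11/24.
Therefore the posterior P(r = 4 | data) = (1/12) / (11/24) = 2/11.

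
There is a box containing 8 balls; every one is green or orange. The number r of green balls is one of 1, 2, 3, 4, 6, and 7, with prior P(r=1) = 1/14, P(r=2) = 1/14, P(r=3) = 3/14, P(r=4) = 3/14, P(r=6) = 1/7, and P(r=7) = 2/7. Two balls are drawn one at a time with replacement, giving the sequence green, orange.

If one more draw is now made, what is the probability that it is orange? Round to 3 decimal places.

Compute the likelihood of the observed sequence for each case: P(data | r = 1) = (1/8)(7/8) = 7/64; P(data | r = 2) = (2/8)(6/8) = 3/16; P(data | r = 3) = (3/8)(5/8) = 15/64; P(data | r = 4) = (4/8)(4/8) = 1/4; P(data | r = 6) = (6/8)(2/8) = 3/16; P(data | r = 7) = (7/8)(1/8) = 7/64.
Weighting by the prior gives 1/14 · 7/64 = 1/128, 1/14 · 3/16 = 3/224, 3/14 · 15/64 = 45/896, 3/14 · 1/4 = 3/56, 1/7 · 3/16 = 3/112, 2/7 · 7/64 = 1/32; summing to 41/224.
The posterior is then P(r = 1 | data) = 7/164, P(r = 2 | data) = 3/41, P(r = 3 | data) = 45/164, P(r = 4 | data) = 12/41, P(r = 6 | data) = 6/41, P(r = 7 | data) = 7/41.
So P(orange next | data) = Σ P(orange next | H) P(H | data) = (7/8)(7/164) + (3/4)(3/41) + (5/8)(45/164) + (1/2)(12/41) + (1/4)(6/41) + (1/8)(7/41) = 307/656.

0.468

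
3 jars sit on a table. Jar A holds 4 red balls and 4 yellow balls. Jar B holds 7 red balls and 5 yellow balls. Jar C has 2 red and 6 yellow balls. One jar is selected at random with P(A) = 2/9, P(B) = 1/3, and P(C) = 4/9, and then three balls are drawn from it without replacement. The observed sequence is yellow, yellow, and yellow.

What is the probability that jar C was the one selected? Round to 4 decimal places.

Under each hypothesis, the probability of the observed sequence is: P(data | jar A) = (4/8)(3/7)(2/6) = 0.071429; P(data | jar B) = (5/12)(4/11)(3/10) = 0.045455; P(data | jar C) = (6/8)(5/7)(4/6) = 0.35714.
Multiplying each by its prior: 2/9 · 0.071429 = 0.015873, 1/3 · 0.045455 = 0.015152, 4/9 · 0.35714 = 0.15873; these sum to 0.18975.
By Bayes' rule, P(jar C | data) = (0.15873) / (0.18975) = 0.8365.

0.8365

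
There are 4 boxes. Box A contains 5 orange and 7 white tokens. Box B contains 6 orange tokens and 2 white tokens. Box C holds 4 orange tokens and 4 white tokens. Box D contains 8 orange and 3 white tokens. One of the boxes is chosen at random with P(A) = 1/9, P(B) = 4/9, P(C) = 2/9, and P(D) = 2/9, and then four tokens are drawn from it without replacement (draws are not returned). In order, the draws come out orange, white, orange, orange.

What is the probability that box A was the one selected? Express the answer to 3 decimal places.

Under each hypothesis, the probability of the observed sequence is: P(data | box A) = (5/12)(7/11)(4/10)(3/9) = 0.035354; P(data | box B) = (6/8)(2/7)(5/6)(4/5) = 0.14286; P(data | box C) = (4/8)(4/7)(3/6)(2/5) = 0.057143; P(data | box D) = (8/11)(3/10)(7/9)(6/8) = 0.12727.
The prior-weighted likelihoods are 1/9 · 0.035354 = 0.0039282, 4/9 · 0.14286 = 0.063492, 2/9 · 0.057143 = 0.012698, 2/9 · 0.12727 = 0.028283; these sum to 0.1084.
Hence P(box A | data) = (0.0039282) / (0.1084) = 0.036237.

0.036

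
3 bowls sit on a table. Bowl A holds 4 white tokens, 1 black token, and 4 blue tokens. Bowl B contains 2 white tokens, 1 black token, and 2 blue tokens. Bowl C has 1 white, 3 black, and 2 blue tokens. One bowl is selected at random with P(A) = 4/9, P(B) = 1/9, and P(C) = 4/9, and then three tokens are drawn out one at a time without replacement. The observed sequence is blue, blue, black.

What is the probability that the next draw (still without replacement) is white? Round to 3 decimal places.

Compute the likelihood of the observed sequence for each case: P(data | bowl A) = (4/9)(3/8)(1/7) = 1/42; P(data | bowl B) = (2/5)(1/4)(1/3) = 1/30; P(data | bowl C) = (2/6)(1/5)(3/4) = 1/20.
Multiplying each by its prior: 4/9 · 1/42 = 2/189, 1/9 · 1/30 = 1/270, 4/9 · 1/20 = 1/45; summing to 23/630.
Normalising, the posterior is P(bowl A | data) = 20/69, P(bowl B | data) = 7/69, P(bowl C | data) = 14/23.
Averaging over the posterior, P(white next | data) = (2/3)(20/69) + (1)(7/69) + (1/3)(14/23) = 103/207.

0.498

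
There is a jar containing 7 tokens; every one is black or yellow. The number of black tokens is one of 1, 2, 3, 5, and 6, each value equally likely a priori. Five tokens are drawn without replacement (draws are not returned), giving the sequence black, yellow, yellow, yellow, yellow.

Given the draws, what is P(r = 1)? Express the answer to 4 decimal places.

0.5357

The likelihood of the observed sequence under each hypothesis: P(data | r = 1) = (1/7)(6/6)(5/5)(4/4)(3/3) = 1/7; P(data | r = 2) = (2/7)(5/6)(4/5)(3/4)(2/3) = 2/21; P(data | r = 3) = (3/7)(4/6)(3/5)(2/4)(1/3) = 1/35; P(data | r = 5) = (5/7)(2/6)(1/5)(0/4) = 0; P(data | r = 6) = (6/7)(1/6)(0/5) = 0.
The prior-weighted likelihoods are 1/5 · 1/7 = 1/35, 1/5 · 2/21 = 2/105, 1/5 · 1/35 = 1/175, 1/5 · 0 = 0, 1/5 · 0 = 0; with total 4/75.
Hence P(r = 1 | data) = (1/35) / (4/75) = 15/28.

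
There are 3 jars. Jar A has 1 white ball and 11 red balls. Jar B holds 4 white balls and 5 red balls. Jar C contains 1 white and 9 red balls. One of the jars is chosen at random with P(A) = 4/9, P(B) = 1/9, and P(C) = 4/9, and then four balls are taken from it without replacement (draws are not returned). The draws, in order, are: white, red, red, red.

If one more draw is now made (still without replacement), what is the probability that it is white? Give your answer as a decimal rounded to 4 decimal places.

Compute the likelihood of the observed sequence for each case: P(data | jar A) = (1/12)(11/11)(10/10)(9/9) = 0.083333; P(data | jar B) = (4/9)(5/8)(4/7)(3/6) = 0.079365; P(data | jar C) = (1/10)(9/9)(8/8)(7/7) = 0.1.
Multiplying each by its prior: 4/9 · 0.083333 = 0.037037, 1/9 · 0.079365 = 0.0088183, 4/9 · 0.1 = 0.044444; summing to 0.0903.
Normalising, the posterior is P(jar A | data) = 0.41016, P(jar B | data) = 0.097656, P(jar C | data) = 0.49219.
So P(white next | data) = Σ P(white next | H) P(H | data) = (0)(0.41016) + (3/5)(0.097656) + (0)(0.49219) = 0.058594.

0.0586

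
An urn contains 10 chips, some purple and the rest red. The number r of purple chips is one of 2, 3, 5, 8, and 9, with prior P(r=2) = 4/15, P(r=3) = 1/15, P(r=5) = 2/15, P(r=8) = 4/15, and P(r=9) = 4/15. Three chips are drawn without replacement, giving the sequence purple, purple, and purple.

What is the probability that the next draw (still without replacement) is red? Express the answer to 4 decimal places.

The likelihood of the observed sequence under each hypothesis: P(data | r = 2) = (2/10)(1/9)(0/8) = 0; P(data | r = 3) = (3/10)(2/9)(1/8) = 0.0083333; P(data | r = 5) = (5/10)(4/9)(3/8) = 0.083333; P(data | r = 8) = (8/10)(7/9)(6/8) = 0.46667; P(data | r = 9) = (9/10)(8/9)(7/8) = 0.7.
Weighting by the prior gives 4/15 · 0 = 0, 1/15 · 0.0083333 = 0.00055556, 2/15 · 0.083333 = 0.011111, 4/15 · 0.46667 = 0.12444, 4/15 · 0.7 = 0.18667; these sum to 0.32278.
Normalising, the posterior is P(r = 2 | data) = 0, P(r = 3 | data) = 0.0017212, P(r = 5 | data) = 0.034423, P(r = 8 | data) = 0.38554, P(r = 9 | data) = 0.57831.
The predictive probability is P(red next | data) = (1)(0.0017212) + (5/7)(0.034423) + (2/7)(0.38554) + (1/7)(0.57831) = 0.21908.

0.2191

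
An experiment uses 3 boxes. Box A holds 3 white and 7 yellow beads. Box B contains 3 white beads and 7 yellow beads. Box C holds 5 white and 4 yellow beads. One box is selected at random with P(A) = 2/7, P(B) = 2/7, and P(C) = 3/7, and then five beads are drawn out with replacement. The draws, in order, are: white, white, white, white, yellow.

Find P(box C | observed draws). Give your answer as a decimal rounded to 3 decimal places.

0.848

Compute the likelihood of the observed sequence for each case: P(data | box A) = (3/10)(3/10)(3/10)(3/10)(7/10) = 0.00567; P(data | box B) = (3/10)(3/10)(3/10)(3/10)(7/10) = 0.00567; P(data | box C) = (5/9)(5/9)(5/9)(5/9)(4/9) = 0.042338.
Weighting by the prior gives 2/7 · 0.00567 = 0.00162, 2/7 · 0.00567 = 0.00162, 3/7 · 0.042338 = 0.018145; these sum to 0.021385.
So P(box C | data) = (0.018145) / (0.021385) = 0.84849.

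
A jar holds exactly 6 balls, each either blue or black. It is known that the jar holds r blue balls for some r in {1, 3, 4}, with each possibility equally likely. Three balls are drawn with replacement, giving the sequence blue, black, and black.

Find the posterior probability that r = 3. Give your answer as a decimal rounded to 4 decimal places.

For each hypothesis, P(data | H) works out to: P(data | r = 1) = (1/6)(5/6)(5/6) = 25/216; P(data | r = 3) = (3/6)(3/6)(3/6) = 1/8; P(data | r = 4) = (4/6)(2/6)(2/6) = 2/27.
The prior-weighted likelihoods are 1/3 · 25/216 = 25/648, 1/3 · 1/8 = 1/24, 1/3 · 2/27 = 2/81; these sum to 17/162.
By Bayes' rule, P(r = 3 | data) = (1/24) / (17/162) = 27/68.

0.3971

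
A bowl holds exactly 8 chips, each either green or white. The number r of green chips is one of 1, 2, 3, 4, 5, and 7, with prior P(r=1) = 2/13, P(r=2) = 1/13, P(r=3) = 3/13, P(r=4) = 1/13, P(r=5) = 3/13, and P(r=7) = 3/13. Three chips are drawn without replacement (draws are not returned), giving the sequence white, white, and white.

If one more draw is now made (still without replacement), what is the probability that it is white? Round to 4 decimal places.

The likelihood of the observed sequence under each hypothesis: P(data | r = 1) = (7/8)(6/7)(5/6) = 5/8; P(data | r = 2) = (6/8)(5/7)(4/6) = 5/14; P(data | r = 3) = (5/8)(4/7)(3/6) = 5/28; P(data | r = 4) = (4/8)(3/7)(2/6) = 1/14; P(data | r = 5) = (3/8)(2/7)(1/6) = 1/56; P(data | r = 7) = (1/8)(0/7) = 0.
The prior-weighted likelihoods are 2/13 · 5/8 = 5/52, 1/13 · 5/14 = 5/182, 3/13 · 5/28 = 15/364, 1/13 · 1/14 = 1/182, 3/13 · 1/56 = 3/728, 3/13 · 0 = 0; these sum to 127/728.
Normalising, the posterior is P(r = 1 | data) = 70/127, P(r = 2 | data) = 20/127, P(r = 3 | data) = 30/127, P(r = 4 | data) = 4/127, P(r = 5 | data) = 3/127, P(r = 7 | data) = 0.
Averaging over the posterior, P(white next | data) = (4/5)(70/127) + (3/5)(20/127) + (2/5)(30/127) + (1/5)(4/127) + (0)(3/127) = 404/635.

0.6362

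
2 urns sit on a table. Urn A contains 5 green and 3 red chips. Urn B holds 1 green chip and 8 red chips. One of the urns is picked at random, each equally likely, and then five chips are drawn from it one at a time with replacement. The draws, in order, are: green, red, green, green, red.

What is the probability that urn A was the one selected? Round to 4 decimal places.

For each hypothesis, P(data | H) works out to: P(data | urn A) = (5/8)(3/8)(5/8)(5/8)(3/8) = 0.034332; P(data | urn B) = (1/9)(8/9)(1/9)(1/9)(8/9) = 0.0010838.
The prior-weighted likelihoods are 1/2 · 0.034332 = 0.017166, 1/2 · 0.0010838 = 0.00054192; with total 0.017708.
Therefore the posterior P(urn A | data) = (0.017166) / (0.017708) = 0.9694.

0.9694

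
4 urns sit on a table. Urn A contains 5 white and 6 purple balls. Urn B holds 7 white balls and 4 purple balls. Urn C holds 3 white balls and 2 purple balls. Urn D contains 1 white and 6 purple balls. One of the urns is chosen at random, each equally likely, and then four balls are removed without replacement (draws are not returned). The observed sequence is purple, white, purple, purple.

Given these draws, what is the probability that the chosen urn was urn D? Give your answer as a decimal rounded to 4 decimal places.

0.5957

For each hypothesis, P(data | H) works out to: P(data | urn A) = (6/11)(5/10)(5/9)(4/8) = 0.075758; P(data | urn B) = (4/11)(7/10)(3/9)(2/8) = 0.021212; P(data | urn C) = (2/5)(3/4)(1/3)(0/2) = 0; P(data | urn D) = (6/7)(1/6)(5/5)(4/4) = 0.14286.
Multiplying each by its prior: 1/4 · 0.075758 = 0.018939, 1/4 · 0.021212 = 0.005303, 1/4 · 0 = 0, 1/4 · 0.14286 = 0.035714; summing to 0.059957.
By Bayes' rule, P(urn D | data) = (0.035714) / (0.059957) = 0.59567.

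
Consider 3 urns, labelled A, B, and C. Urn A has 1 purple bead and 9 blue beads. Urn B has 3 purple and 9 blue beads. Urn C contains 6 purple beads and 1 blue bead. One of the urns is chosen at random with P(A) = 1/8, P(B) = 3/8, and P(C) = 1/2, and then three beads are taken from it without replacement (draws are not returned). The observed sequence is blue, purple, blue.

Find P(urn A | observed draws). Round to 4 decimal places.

The likelihood of the observed sequence under each hypothesis: P(data | urn A) = (9/10)(1/9)(8/8) = 1/10; P(data | urn B) = (9/12)(3/11)(8/10) = 9/55; P(data | urn C) = (1/7)(6/6)(0/5) = 0.
Weighting by the prior gives 1/8 · 1/10 = 1/80, 3/8 · 9/55 = 27/440, 1/2 · 0 = 0; these sum to 13/176.
Therefore the posterior P(urn A | data) = (1/80) / (13/176) = 11/65.

0.1692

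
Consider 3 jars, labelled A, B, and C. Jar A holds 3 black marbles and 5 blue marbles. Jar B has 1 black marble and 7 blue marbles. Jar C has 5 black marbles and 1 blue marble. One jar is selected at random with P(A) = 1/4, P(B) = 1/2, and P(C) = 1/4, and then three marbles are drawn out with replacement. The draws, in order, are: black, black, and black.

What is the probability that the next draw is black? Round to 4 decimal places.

The likelihood of the observed sequence under each hypothesis: P(data | jar A) = (3/8)(3/8)(3/8) = 0.052734; P(data | jar B) = (1/8)(1/8)(1/8) = 0.0019531; P(data | jar C) = (5/6)(5/6)(5/6) = 0.5787.
The prior-weighted likelihoods are 1/4 · 0.052734 = 0.013184, 1/2 · 0.0019531 = 0.00097656, 1/4 · 0.5787 = 0.14468; with total 0.15884.
Normalising, the posterior is P(jar A | data) = 0.083001, P(jar B | data) = 0.0061482, P(jar C | data) = 0.91085.
Averaging over the posterior, P(black next | data) = (3/8)(0.083001) + (1/8)(0.0061482) + (5/6)(0.91085) = 0.79094.

0.7909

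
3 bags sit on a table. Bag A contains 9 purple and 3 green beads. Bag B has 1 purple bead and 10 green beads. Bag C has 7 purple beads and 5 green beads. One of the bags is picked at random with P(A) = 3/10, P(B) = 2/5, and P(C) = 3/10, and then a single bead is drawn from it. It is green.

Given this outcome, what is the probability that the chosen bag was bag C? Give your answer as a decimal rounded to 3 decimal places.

0.222

The likelihood of this draw under each hypothesis: P(data | bag A) = (3/12) = 1/4; P(data | bag B) = (10/11) = 10/11; P(data | bag C) = (5/12) = 5/12.
Weighting by the prior gives 3/10 · 1/4 = 3/40, 2/5 · 10/11 = 4/11, 3/10 · 5/12 = 1/8; these sum to 31/55.
Therefore the posterior P(bag C | data) = (1/8) / (31/55) = 55/248.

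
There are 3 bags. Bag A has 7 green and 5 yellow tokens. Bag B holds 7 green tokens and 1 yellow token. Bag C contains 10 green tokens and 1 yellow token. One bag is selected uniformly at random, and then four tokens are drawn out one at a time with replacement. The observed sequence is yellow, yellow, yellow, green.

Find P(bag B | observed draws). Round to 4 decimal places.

Under each hypothesis, the probability of the observed sequence is: P(data | bag A) = (5/12)(5/12)(5/12)(7/12) = 0.042197; P(data | bag B) = (1/8)(1/8)(1/8)(7/8) = 0.001709; P(data | bag C) = (1/11)(1/11)(1/11)(10/11) = 0.00068301.
Multiplying each by its prior: 1/3 · 0.042197 = 0.014066, 1/3 · 0.001709 = 0.00056966, 1/3 · 0.00068301 = 0.00022767; with total 0.014863.
By Bayes' rule, P(bag B | data) = (0.00056966) / (0.014863) = 0.038327.

0.0383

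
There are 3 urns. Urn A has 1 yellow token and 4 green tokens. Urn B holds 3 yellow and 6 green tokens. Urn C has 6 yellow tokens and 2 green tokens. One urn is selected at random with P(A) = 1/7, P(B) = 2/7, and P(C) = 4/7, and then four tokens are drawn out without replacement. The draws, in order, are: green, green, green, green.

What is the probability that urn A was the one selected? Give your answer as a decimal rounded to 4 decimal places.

The likelihood of the observed sequence under each hypothesis: P(data | urn A) = (4/5)(3/4)(2/3)(1/2) = 1/5; P(data | urn B) = (6/9)(5/8)(4/7)(3/6) = 5/42; P(data | urn C) = (2/8)(1/7)(0/6) = 0.
Multiplying each by its prior: 1/7 · 1/5 = 1/35, 2/7 · 5/42 = 5/147, 4/7 · 0 = 0; summing to 46/735.
Hence P(urn A | data) = (1/35) / (46/735) = 21/46.

0.4565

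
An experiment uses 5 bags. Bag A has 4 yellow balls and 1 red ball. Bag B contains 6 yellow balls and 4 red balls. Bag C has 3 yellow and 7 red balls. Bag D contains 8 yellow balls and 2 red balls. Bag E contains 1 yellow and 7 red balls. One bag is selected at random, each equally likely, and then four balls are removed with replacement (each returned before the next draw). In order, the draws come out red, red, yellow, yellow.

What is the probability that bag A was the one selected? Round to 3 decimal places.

For each hypothesis, P(data | H) works out to: P(data | bag A) = (1/5)(1/5)(4/5)(4/5) = 0.0256; P(data | bag B) = (4/10)(4/10)(6/10)(6/10) = 0.0576; P(data | bag C) = (7/10)(7/10)(3/10)(3/10) = 0.0441; P(data | bag D) = (2/10)(2/10)(8/10)(8/10) = 0.0256; P(data | bag E) = (7/8)(7/8)(1/8)(1/8) = 0.011963.
The prior-weighted likelihoods are 1/5 · 0.0256 = 0.00512, 1/5 · 0.0576 = 0.01152, 1/5 · 0.0441 = 0.00882, 1/5 · 0.0256 = 0.00512, 1/5 · 0.011963 = 0.0023926; these sum to 0.032973.
By Bayes' rule, P(bag A | data) = (0.00512) / (0.032973) = 0.15528.

0.155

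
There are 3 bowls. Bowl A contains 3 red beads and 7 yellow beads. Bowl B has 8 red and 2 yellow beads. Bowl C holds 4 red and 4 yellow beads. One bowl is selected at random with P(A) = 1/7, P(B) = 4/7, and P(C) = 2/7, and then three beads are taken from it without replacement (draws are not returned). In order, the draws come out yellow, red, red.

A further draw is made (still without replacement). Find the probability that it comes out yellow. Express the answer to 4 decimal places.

0.3211

Under each hypothesis, the probability of the observed sequence is: P(data | bowl A) = (7/10)(3/9)(2/8) = 0.058333; P(data | bowl B) = (2/10)(8/9)(7/8) = 0.15556; P(data | bowl C) = (4/8)(4/7)(3/6) = 0.14286.
Weighting by the prior gives 1/7 · 0.058333 = 0.0083333, 4/7 · 0.15556 = 0.088889, 2/7 · 0.14286 = 0.040816; these sum to 0.13804.
The posterior is then P(bowl A | data) = 0.06037, P(bowl B | data) = 0.64394, P(bowl C | data) = 0.29569.
The predictive probability is P(yellow next | data) = (6/7)(0.06037) + (1/7)(0.64394) + (3/5)(0.29569) = 0.32115.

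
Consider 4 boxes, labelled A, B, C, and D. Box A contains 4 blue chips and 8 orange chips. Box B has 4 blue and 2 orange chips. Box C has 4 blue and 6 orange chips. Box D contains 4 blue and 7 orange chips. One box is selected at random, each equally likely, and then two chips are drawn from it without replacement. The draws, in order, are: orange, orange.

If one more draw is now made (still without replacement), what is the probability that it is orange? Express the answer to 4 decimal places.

Compute the likelihood of the observed sequence for each case: P(data | box A) = (8/12)(7/11) = 14/33; P(data | box B) = (2/6)(1/5) = 1/15; P(data | box C) = (6/10)(5/9) = 1/3; P(data | box D) = (7/11)(6/10) = 21/55.
Multiplying each by its prior: 1/4 · 14/33 = 7/66, 1/4 · 1/15 = 1/60, 1/4 · 1/3 = 1/12, 1/4 · 21/55 = 21/220; these sum to 199/660.
Normalising, the posterior is P(box A | data) = 70/199, P(box B | data) = 11/199, P(box C | data) = 55/199, P(box D | data) = 63/199.
The predictive probability is P(orange next | data) = (3/5)(70/199) + (0)(11/199) + (1/2)(55/199) + (5/9)(63/199) = 209/398.

0.5251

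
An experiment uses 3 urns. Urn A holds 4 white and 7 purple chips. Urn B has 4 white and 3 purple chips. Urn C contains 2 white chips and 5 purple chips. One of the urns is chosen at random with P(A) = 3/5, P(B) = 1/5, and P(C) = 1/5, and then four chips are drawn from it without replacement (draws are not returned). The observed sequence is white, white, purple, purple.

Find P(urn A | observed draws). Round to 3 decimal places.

0.589

Under each hypothesis, the probability of the observed sequence is: P(data | urn A) = (4/11)(3/10)(7/9)(6/8) = 0.063636; P(data | urn B) = (4/7)(3/6)(3/5)(2/4) = 0.085714; P(data | urn C) = (2/7)(1/6)(5/5)(4/4) = 0.047619.
Multiplying each by its prior: 3/5 · 0.063636 = 0.038182, 1/5 · 0.085714 = 0.017143, 1/5 · 0.047619 = 0.0095238; summing to 0.064848.
Hence P(urn A | data) = (0.038182) / (0.064848) = 0.58879.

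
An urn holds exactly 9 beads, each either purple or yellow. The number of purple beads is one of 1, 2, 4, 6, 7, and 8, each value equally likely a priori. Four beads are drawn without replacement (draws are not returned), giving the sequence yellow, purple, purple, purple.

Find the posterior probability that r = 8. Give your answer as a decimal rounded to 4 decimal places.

0.2718

For each hypothesis, P(data | H) works out to: P(data | r = 1) = (8/9)(1/8)(0/7) = 0; P(data | r = 2) = (7/9)(2/8)(1/7)(0/6) = 0; P(data | r = 4) = (5/9)(4/8)(3/7)(2/6) = 0.039683; P(data | r = 6) = (3/9)(6/8)(5/7)(4/6) = 0.11905; P(data | r = 7) = (2/9)(7/8)(6/7)(5/6) = 0.13889; P(data | r = 8) = (1/9)(8/8)(7/7)(6/6) = 0.11111.
Multiplying each by its prior: 1/6 · 0 = 0, 1/6 · 0 = 0, 1/6 · 0.039683 = 0.0066138, 1/6 · 0.11905 = 0.019841, 1/6 · 0.13889 = 0.023148, 1/6 · 0.11111 = 0.018519; summing to 0.068122.
Therefore the posterior P(r = 8 | data) = (0.018519) / (0.068122) = 0.27184.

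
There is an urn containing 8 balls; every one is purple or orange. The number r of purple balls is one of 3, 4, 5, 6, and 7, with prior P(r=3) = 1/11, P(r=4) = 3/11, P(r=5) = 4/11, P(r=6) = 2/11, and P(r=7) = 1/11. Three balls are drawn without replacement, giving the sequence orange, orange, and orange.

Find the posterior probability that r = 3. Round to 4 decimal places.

Compute the likelihood of the observed sequence for each case: P(data | r = 3) = (5/8)(4/7)(3/6) = 5/28; P(data | r = 4) = (4/8)(3/7)(2/6) = 1/14; P(data | r = 5) = (3/8)(2/7)(1/6) = 1/56; P(data | r = 6) = (2/8)(1/7)(0/6) = 0; P(data | r = 7) = (1/8)(0/7) = 0.
Multiplying each by its prior: 1/11 · 5/28 = 5/308, 3/11 · 1/14 = 3/154, 4/11 · 1/56 = 1/154, 2/11 · 0 = 0, 1/11 · 0 = 0; summing to 13/308.
Therefore the posterior P(r = 3 | data) = (5/308) / (13/308) = 5/13.

0.3846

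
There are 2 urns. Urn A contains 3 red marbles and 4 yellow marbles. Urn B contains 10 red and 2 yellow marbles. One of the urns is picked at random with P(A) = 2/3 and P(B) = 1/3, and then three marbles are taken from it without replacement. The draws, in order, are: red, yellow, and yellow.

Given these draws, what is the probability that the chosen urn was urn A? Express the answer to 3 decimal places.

0.958

The likelihood of the observed sequence under each hypothesis: P(data | urn A) = (3/7)(4/6)(3/5) = 0.17143; P(data | urn B) = (10/12)(2/11)(1/10) = 0.015152.
Weighting by the prior gives 2/3 · 0.17143 = 0.11429, 1/3 · 0.015152 = 0.0050505; with total 0.11934.
By Bayes' rule, P(urn A | data) = (0.11429) / (0.11934) = 0.95768.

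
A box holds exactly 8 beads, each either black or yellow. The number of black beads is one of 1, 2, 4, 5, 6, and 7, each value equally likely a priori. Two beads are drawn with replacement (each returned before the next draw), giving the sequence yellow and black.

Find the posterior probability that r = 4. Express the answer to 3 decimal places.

For each hypothesis, P(data | H) works out to: P(data | r = 1) = (7/8)(1/8) = 7/64; P(data | r = 2) = (6/8)(2/8) = 3/16; P(data | r = 4) = (4/8)(4/8) = 1/4; P(data | r = 5) = (3/8)(5/8) = 15/64; P(data | r = 6) = (2/8)(6/8) = 3/16; P(data | r = 7) = (1/8)(7/8) = 7/64.
Multiplying each by its prior: 1/6 · 7/64 = 7/384, 1/6 · 3/16 = 1/32, 1/6 · 1/4 = 1/24, 1/6 · 15/64 = 5/128, 1/6 · 3/16 = 1/32, 1/6 · 7/64 = 7/384; these sum to 23/128.
Hence P(r = 4 | data) = (1/24) / (23/128) = 16/69.

0.232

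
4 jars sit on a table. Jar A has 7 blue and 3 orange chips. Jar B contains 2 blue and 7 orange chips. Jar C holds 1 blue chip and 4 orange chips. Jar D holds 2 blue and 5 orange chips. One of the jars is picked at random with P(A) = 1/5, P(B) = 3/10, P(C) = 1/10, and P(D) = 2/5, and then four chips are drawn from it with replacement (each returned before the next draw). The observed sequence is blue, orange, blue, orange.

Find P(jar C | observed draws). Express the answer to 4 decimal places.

0.0692

The likelihood of the observed sequence under each hypothesis: P(data | jar A) = (7/10)(3/10)(7/10)(3/10) = 0.0441; P(data | jar B) = (2/9)(7/9)(2/9)(7/9) = 0.029873; P(data | jar C) = (1/5)(4/5)(1/5)(4/5) = 0.0256; P(data | jar D) = (2/7)(5/7)(2/7)(5/7) = 0.041649.
Multiplying each by its prior: 1/5 · 0.0441 = 0.00882, 3/10 · 0.029873 = 0.008962, 1/10 · 0.0256 = 0.00256, 2/5 · 0.041649 = 0.01666; these sum to 0.037002.
Hence P(jar C | data) = (0.00256) / (0.037002) = 0.069186.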